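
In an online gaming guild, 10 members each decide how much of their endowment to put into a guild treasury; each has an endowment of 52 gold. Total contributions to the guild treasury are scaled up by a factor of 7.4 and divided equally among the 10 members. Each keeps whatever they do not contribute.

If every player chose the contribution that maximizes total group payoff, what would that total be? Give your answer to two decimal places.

Each contributed unit returns 7.400 to the group as a whole (0.7400 to each of 10 players), which exceeds 1, so the social optimum is full contribution: group total = 7.400 × 520 = 3848.00.

3848.00 gold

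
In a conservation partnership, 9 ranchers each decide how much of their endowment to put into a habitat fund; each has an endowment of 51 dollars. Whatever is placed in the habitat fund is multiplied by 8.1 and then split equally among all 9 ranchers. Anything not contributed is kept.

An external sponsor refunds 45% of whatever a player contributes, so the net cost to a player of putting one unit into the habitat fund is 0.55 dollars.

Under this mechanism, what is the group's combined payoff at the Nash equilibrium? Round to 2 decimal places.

3924.45 dollars

Under the mechanism each unit contributed yields (8.1/9) / 0.55 = 1.6364 back to its contributor per unit of net cost, which exceeds 1, making full contribution the dominant choice for everyone.
At the Nash equilibrium everyone contributes 51. Group total payoff = 9 × (51 × 0.45 + 8.1 × 51) = 3924.45.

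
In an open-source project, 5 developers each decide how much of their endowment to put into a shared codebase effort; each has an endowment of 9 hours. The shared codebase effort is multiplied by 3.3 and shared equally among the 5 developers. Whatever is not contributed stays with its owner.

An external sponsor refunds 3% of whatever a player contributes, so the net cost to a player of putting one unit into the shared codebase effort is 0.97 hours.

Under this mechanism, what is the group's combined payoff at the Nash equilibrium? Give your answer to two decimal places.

Even with the mechanism, each unit contributed returns only (3.3/5) / 0.97 = 0.6804 per unit of net cost, so contributing nothing is still dominant.
Everyone keeps their endowment and the group total is 5 × 9 = 45.

45.00 hours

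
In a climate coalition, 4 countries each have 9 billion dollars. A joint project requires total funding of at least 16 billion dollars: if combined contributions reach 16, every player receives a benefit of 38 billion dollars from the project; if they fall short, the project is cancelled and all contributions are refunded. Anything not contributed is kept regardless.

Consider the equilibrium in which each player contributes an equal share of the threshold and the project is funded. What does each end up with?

43 billion dollars

Equal share of the threshold: 16/4 = 4.
At this profile no one gains by cutting their contribution: any cut drops the total below 16, the project is cancelled, contributions are refunded, and the deviator ends with 9, which is less than 9 − 4 + 38 = 43. Contributing more than 4 just wastes the excess. So contributing exactly 4 is a best response.
Each player's payoff: 9 − 4 + 38 = 43.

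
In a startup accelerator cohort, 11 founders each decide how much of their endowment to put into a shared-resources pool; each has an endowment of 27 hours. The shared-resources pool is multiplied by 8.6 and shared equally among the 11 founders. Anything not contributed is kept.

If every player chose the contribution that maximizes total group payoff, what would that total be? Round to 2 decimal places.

Each contributed unit returns 8.600 to the group as a whole (0.7818 to each of 11 players), which exceeds 1, so the social optimum is full contribution: group total = 8.600 × 297 = 2554.20.

2554.20 hours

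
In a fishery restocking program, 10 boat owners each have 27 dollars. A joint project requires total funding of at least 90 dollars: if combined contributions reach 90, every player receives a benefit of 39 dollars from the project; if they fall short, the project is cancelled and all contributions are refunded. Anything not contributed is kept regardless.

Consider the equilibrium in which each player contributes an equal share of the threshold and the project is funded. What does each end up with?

Equal share of the threshold: 90/10 = 9.
At this profile no one gains by cutting their contribution: any cut drops the total below 90, the project is cancelled, contributions are refunded, and the deviator ends with 27, which is less than 27 − 9 + 39 = 57. Contributing more than 9 just wastes the excess. So contributing exactly 9 is a best response.
Each player's payoff: 27 − 9 + 39 = 57.

57 dollars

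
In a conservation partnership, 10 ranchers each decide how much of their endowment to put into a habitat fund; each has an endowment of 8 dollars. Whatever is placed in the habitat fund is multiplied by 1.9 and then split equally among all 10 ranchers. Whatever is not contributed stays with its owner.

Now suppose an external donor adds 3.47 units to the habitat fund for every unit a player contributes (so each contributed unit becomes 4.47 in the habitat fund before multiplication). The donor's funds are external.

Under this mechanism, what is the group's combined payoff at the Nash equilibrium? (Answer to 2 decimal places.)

80.00 dollars

The effective private return is 1.9 × 4.47 / 10 = 0.8493, which is still under 1, so the mechanism doesn't change anyone's dominant strategy: zero contribution.
Everyone keeps their endowment and the group total is 10 × 8 = 80.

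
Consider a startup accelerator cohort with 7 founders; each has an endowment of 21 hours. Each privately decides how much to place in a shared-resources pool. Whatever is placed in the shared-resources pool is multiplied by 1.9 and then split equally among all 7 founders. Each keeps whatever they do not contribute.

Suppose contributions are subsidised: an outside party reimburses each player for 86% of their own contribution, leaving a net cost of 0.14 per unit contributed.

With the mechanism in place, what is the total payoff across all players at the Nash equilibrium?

The effective private return per unit is now (1.9/7) / 0.14 = 1.9388 > 1, so every player's dominant strategy flips to full contribution.
At the Nash equilibrium everyone contributes 21. Group total payoff = 7 × (21 × 0.86 + 1.9 × 21) = 405.72.

405.72 hours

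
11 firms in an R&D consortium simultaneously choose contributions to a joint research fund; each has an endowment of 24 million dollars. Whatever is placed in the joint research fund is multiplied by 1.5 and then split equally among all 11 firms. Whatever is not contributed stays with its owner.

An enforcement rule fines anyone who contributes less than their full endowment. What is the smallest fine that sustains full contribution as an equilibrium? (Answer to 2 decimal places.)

20.73 million dollars

Given the others contribute fully, the best deviation is to contribute 0 (any partial contribution still incurs the fine and gives up units whose private return 0.1364 is below 1).
Deviating from 24 to 0 saves 24 million dollars but forfeits the deviator's share of the drop in the joint research fund: 1.5/11 × 24 = 3.27.
So the deviation gain is 24 − 3.27 = 20.73, and the fine must be at least 20.73 million dollars to wipe it out.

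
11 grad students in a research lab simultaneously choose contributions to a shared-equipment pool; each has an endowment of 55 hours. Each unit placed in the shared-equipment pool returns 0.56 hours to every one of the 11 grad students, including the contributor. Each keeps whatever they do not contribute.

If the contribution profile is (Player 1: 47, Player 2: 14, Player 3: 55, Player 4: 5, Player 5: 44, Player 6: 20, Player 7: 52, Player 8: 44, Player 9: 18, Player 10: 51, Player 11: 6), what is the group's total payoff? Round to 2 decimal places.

Total contributed: 47 + 14 + 55 + 5 + 44 + 20 + 52 + 44 + 18 + 51 + 6 = 356; total kept: 11 × 55 − 356 = 249.
The shared-equipment pool pays out 0.56 × 11 × 356 = 2192.96 in aggregate.
Group total = 249 + 2192.96 = 2441.96.

2441.96 hours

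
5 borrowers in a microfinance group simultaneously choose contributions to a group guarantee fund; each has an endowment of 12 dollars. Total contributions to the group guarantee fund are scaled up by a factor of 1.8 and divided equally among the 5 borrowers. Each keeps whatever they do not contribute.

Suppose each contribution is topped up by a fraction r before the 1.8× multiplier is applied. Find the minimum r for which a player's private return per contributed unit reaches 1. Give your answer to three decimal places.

With matching at rate r, one contributed unit becomes (1 + r) in the group guarantee fund and returns 1.8 × (1 + r) / 5 to the contributor.
Setting this equal to 1: 1 + r = 5/1.8 = 2.7778.
So the minimum matching rate is r = 2.7778 − 1 = 1.778.

1.778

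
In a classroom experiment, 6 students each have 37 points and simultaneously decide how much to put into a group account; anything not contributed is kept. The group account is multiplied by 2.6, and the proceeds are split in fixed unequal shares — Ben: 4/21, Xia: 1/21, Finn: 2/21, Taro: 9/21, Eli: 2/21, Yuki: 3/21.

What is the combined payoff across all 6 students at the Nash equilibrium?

281.20 points

Player j's private return per contributed unit is 2.6 × (j's share). Contributing is weakly dominant for j when that share is at least 1/2.6 = 0.3846, and contributing 0 is dominant otherwise.
Taro alone (share 9/21) is above the threshold, contributing 37; the remaining 5 contribute 0. Total contributed: 37.
The group account pays out 2.6 × 37 = 96.20 in total (split across the unequal shares, but the aggregate is all that matters for the group sum).
The 5 free-riders keep 37 each, adding 185. Group total = 185 + 96.20 = 281.20.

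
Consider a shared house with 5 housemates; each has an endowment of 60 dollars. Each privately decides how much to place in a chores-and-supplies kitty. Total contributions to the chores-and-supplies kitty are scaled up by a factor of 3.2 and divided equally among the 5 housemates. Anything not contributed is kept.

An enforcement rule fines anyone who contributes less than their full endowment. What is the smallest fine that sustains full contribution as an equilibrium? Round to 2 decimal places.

21.60 dollars

Given the others contribute fully, the best deviation is to contribute 0 (any partial contribution still incurs the fine and gives up units whose private return 0.6400 is below 1).
Deviating from 60 to 0 saves 60 dollars but forfeits the deviator's share of the drop in the chores-and-supplies kitty: 3.2/5 × 60 = 38.40.
So the deviation gain is 60 − 38.40 = 21.60, and the fine must be at least 21.60 dollars to wipe it out.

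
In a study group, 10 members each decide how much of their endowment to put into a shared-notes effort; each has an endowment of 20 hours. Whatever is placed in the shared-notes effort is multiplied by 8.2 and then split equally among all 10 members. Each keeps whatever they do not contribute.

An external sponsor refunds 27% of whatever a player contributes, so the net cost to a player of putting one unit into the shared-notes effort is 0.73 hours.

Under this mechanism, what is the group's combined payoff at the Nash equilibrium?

1694.00 hours

The effective private return per unit is now (8.2/10) / 0.73 = 1.1233 > 1, so every player's dominant strategy flips to full contribution.
At the Nash equilibrium everyone contributes 20. Group total payoff = 10 × (20 × 0.27 + 8.2 × 20) = 1694.00.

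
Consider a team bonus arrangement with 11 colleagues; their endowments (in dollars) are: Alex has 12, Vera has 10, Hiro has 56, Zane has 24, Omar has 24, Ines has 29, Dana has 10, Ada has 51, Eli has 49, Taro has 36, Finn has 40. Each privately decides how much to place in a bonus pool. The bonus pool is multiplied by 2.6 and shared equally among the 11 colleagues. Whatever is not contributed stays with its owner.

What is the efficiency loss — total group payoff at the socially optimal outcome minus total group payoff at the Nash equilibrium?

545.60 dollars

The private return per contributed unit is 2.6/11 = 0.2364 < 1 for every player regardless of endowment, so the Nash equilibrium is zero contribution and the group total is Σ E_j = 12 + 10 + 56 + 24 + 24 + 29 + 10 + 51 + 49 + 36 + 40 = 341.
Each contributed unit returns 2.600 to the group, so the social optimum is full contribution by everyone: group total = 2.600 × 341 = 886.60.
Efficiency loss = (2.600 − 1) × 341 = 545.60.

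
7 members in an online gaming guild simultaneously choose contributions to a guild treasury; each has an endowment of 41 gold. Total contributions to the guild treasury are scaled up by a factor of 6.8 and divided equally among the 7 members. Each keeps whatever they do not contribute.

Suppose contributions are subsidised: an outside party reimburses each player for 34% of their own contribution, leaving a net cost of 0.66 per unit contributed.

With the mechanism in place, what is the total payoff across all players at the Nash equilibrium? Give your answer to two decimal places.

2049.18 gold

Under the mechanism each unit contributed yields (6.8/7) / 0.66 = 1.4719 back to its contributor per unit of net cost, which exceeds 1, making full contribution the dominant choice for everyone.
At the Nash equilibrium everyone contributes 41. Group total payoff = 7 × (41 × 0.34 + 6.8 × 41) = 2049.18.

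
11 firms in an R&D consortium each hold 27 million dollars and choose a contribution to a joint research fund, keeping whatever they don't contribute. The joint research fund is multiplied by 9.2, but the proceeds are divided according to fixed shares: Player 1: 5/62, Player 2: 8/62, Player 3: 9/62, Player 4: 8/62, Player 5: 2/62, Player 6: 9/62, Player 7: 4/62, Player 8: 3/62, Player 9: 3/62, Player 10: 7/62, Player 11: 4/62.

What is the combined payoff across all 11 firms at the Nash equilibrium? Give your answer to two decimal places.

Player j's private return per contributed unit is 9.2 × (j's share). Contributing is weakly dominant for j when that share is at least 1/9.2 = 0.1087, and contributing 0 is dominant otherwise.
The shares above 0.1087 belong to Player 2, Player 3, Player 4, Player 6 and Player 10, contributing 27 each; the remaining 6 contribute 0. Total contributed: 135.
The joint research fund pays out 9.2 × 135 = 1242.00 in total (split across the unequal shares, but the aggregate is all that matters for the group sum).
The 6 free-riders keep 27 each, adding 162. Group total = 162 + 1242.00 = 1404.00.

1404.00 million dollars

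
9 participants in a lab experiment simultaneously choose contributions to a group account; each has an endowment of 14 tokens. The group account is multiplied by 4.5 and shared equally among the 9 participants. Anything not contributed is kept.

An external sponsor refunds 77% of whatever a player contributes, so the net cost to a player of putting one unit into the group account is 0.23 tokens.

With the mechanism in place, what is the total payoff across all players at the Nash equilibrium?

With the mechanism, a contributed unit returns (4.5/9) / 0.23 = 2.1739 per unit of net cost to the contributor — now above 1 — so contributing fully is weakly dominant for every player.
So the Nash equilibrium is full contribution by all 9; the group earns 9 × (14 × 0.77 + 4.5 × 14) = 664.02.

664.02 tokens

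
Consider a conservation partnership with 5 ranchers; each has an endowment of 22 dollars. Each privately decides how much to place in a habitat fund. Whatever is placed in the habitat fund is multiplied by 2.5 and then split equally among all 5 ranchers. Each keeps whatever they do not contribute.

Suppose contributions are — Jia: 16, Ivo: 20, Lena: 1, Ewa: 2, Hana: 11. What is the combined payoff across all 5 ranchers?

Total contributed: 16 + 20 + 1 + 2 + 11 = 50; total kept: 5 × 22 − 50 = 60.
The habitat fund pays out 2.5 × 50 = 125.00 in aggregate.
Group total = 60 + 125.00 = 185.00.

185.00 dollars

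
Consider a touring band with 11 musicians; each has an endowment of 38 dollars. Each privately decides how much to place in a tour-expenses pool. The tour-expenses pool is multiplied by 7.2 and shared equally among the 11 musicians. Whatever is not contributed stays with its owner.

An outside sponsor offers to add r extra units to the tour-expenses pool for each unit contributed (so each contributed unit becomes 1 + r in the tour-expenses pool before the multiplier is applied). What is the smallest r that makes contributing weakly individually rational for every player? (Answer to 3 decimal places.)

0.528

With matching at rate r, one contributed unit becomes (1 + r) in the tour-expenses pool and returns 7.2 × (1 + r) / 11 to the contributor.
Setting this equal to 1: 1 + r = 11/7.2 = 1.5278.
So the minimum matching rate is r = 1.5278 − 1 = 0.528.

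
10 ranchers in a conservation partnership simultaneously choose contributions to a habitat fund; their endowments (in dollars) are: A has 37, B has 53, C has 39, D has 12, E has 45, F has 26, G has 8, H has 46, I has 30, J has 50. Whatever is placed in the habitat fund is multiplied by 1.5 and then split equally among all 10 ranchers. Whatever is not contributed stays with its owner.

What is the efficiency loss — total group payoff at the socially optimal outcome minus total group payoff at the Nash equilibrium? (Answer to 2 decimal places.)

The private return per contributed unit is 1.5/10 = 0.1500 < 1 for every player regardless of endowment, so the Nash equilibrium is zero contribution and the group total is Σ E_j = 37 + 53 + 39 + 12 + 45 + 26 + 8 + 46 + 30 + 50 = 346.
Each contributed unit returns 1.500 to the group, so the social optimum is full contribution by everyone: group total = 1.500 × 346 = 519.00.
Efficiency loss = (1.500 − 1) × 346 = 173.00.

173.00 dollars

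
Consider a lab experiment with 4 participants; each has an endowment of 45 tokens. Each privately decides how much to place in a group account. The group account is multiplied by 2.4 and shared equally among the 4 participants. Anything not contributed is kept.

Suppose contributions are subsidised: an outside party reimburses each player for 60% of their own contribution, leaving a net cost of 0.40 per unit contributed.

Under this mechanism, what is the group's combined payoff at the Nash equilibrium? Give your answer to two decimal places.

540.00 tokens

With the mechanism, a contributed unit returns (2.4/4) / 0.40 = 1.5000 per unit of net cost to the contributor — now above 1 — so contributing fully is weakly dominant for every player.
At the Nash equilibrium everyone contributes 45. Group total payoff = 4 × (45 × 0.60 + 2.4 × 45) = 540.00.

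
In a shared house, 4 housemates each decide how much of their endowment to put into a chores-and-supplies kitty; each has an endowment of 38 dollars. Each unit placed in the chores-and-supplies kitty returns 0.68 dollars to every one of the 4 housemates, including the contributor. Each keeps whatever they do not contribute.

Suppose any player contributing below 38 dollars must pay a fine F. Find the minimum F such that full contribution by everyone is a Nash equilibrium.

12.16 dollars

Given the others contribute fully, the best deviation is to contribute 0 (any partial contribution still incurs the fine and gives up units whose private return 0.68 is below 1).
Deviating from 38 to 0 saves 38 dollars but forfeits the deviator's share of the drop in the chores-and-supplies kitty: 0.68 × 38 = 25.84.
So the deviation gain is 38 − 25.84 = 12.16, and the fine must be at least 12.16 dollars to wipe it out.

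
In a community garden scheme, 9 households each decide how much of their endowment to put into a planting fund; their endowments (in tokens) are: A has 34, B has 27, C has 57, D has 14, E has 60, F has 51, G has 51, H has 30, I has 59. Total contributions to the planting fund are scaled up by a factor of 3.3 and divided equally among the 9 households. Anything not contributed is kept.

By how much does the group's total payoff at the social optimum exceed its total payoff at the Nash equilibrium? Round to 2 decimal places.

The private return per contributed unit is 3.3/9 = 0.3667 < 1 for every player regardless of endowment, so the Nash equilibrium is zero contribution and the group total is Σ E_j = 34 + 27 + 57 + 14 + 60 + 51 + 51 + 30 + 59 = 383.
Each contributed unit returns 3.300 to the group, so the social optimum is full contribution by everyone: group total = 3.300 × 383 = 1263.90.
Efficiency loss = (3.300 − 1) × 383 = 880.90.

880.90 tokens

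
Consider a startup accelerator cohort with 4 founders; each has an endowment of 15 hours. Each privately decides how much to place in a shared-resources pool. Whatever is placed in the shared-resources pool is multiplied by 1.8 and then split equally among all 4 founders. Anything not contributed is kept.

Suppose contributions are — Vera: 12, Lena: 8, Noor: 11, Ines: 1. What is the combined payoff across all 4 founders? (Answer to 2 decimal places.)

Total contributed: 12 + 8 + 11 + 1 = 32; total kept: 4 × 15 − 32 = 28.
The shared-resources pool pays out 1.8 × 32 = 57.60 in aggregate.
Group total = 28 + 57.60 = 85.60.

85.60 hours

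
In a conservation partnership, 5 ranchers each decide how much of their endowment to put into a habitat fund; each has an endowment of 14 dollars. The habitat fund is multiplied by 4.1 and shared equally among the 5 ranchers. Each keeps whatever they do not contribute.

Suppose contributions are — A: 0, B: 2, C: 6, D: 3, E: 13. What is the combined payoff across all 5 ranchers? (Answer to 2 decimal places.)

Total contributed: 0 + 2 + 6 + 3 + 13 = 24; total kept: 5 × 14 − 24 = 46.
The habitat fund pays out 4.1 × 24 = 98.40 in aggregate.
Group total = 46 + 98.40 = 144.40.

144.40 dollars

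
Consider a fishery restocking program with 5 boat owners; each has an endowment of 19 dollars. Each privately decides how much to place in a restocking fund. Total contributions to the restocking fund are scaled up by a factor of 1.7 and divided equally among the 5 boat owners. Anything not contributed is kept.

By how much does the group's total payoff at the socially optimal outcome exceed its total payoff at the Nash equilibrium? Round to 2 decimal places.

Each contributed unit returns 1.7/5 = 0.3400 to its contributor — below 1 — so contributing 0 is dominant for every player. At the Nash equilibrium everyone keeps their 19, and the group total is 5 × 19 = 95.
Each contributed unit returns 1.700 to the group as a whole (0.3400 to each of 5 players), which exceeds 1, so the social optimum is full contribution: group total = 1.700 × 95 = 161.50.
Efficiency loss = 161.50 − 95 = 66.50.

66.50 dollars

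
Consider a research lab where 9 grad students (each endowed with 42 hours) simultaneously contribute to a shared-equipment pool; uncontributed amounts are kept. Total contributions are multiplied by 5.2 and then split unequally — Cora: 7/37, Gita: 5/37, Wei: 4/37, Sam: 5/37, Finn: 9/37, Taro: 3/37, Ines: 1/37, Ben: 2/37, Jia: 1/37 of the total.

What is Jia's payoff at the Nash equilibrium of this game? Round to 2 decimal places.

Player j's private return per contributed unit is 5.2 × (j's share). Contributing is weakly dominant for j when that share is at least 1/5.2 = 0.1923, and contributing 0 is dominant otherwise.
Finn alone (share 9/37) is above the threshold, contributing 42; the remaining 8 contribute 0. Total contributed: 42.
Jia keeps 42 and receives 5.2 × 42 × 1/37 = 5.90 from the shared-equipment pool, for a payoff of 47.90.

47.90 hours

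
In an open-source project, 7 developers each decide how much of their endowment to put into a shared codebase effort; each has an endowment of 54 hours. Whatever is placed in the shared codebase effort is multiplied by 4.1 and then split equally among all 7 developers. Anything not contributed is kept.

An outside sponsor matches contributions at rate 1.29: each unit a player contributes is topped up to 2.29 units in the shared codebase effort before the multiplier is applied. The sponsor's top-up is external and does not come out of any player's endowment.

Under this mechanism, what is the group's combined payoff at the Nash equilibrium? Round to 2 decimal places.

3549.04 hours

With the mechanism, a contributed unit returns 4.1 × 2.29 / 7 = 1.3413 per unit of net cost to the contributor — now above 1 — so contributing fully is weakly dominant for every player.
At the Nash equilibrium everyone contributes 54. Group total payoff = 4.1 × 2.29 × 378 = 3549.04.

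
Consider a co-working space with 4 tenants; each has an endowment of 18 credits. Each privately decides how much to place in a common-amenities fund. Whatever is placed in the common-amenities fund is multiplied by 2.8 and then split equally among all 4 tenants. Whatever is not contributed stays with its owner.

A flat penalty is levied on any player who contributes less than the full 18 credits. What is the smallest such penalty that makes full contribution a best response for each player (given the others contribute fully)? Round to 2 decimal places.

5.40 credits

Given the others contribute fully, the best deviation is to contribute 0 (any partial contribution still incurs the fine and gives up units whose private return 0.7000 is below 1).
Deviating from 18 to 0 saves 18 credits but forfeits the deviator's share of the drop in the common-amenities fund: 2.8/4 × 18 = 12.60.
So the deviation gain is 18 − 12.60 = 5.40, and the fine must be at least 5.40 credits to wipe it out.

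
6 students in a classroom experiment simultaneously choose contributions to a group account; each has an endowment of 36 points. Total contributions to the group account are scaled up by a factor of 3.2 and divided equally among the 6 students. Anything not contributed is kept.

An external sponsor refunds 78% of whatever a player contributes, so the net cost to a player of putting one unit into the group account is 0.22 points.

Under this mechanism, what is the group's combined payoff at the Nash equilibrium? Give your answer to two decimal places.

Under the mechanism each unit contributed yields (3.2/6) / 0.22 = 2.4242 back to its contributor per unit of net cost, which exceeds 1, making full contribution the dominant choice for everyone.
At the Nash equilibrium everyone contributes 36. Group total payoff = 6 × (36 × 0.78 + 3.2 × 36) = 859.68.

859.68 points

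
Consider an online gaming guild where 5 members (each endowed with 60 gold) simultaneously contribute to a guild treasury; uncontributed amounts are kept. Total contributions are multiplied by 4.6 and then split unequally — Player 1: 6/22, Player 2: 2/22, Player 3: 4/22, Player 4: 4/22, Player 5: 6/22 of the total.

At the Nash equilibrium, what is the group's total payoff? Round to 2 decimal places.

732.00 gold

A player with share s gets back 4.6·s per unit contributed, so full contribution is dominant for anyone with s > 1/4.6 = 0.2174 and zero contribution is dominant for anyone below.
Player 1 and Player 5 are above the threshold, contributing 60 each; the remaining 3 contribute 0. Total contributed: 120.
The guild treasury pays out 4.6 × 120 = 552.00 in total (split across the unequal shares, but the aggregate is all that matters for the group sum).
The 3 free-riders keep 60 each, adding 180. Group total = 180 + 552.00 = 732.00.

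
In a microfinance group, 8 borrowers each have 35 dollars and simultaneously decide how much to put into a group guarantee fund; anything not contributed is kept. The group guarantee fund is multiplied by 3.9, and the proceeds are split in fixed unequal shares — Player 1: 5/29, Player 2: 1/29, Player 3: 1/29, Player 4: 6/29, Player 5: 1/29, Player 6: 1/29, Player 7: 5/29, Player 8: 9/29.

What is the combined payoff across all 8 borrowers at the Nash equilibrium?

381.50 dollars

Player j's private return per contributed unit is 3.9 × (j's share). Contributing is weakly dominant for j when that share is at least 1/3.9 = 0.2564, and contributing 0 is dominant otherwise.
The only share above 0.2564 is Player 8's 9/29, contributing 35; the remaining 7 contribute 0. Total contributed: 35.
The group guarantee fund pays out 3.9 × 35 = 136.50 in total (split across the unequal shares, but the aggregate is all that matters for the group sum).
The 7 free-riders keep 35 each, adding 245. Group total = 245 + 136.50 = 381.50.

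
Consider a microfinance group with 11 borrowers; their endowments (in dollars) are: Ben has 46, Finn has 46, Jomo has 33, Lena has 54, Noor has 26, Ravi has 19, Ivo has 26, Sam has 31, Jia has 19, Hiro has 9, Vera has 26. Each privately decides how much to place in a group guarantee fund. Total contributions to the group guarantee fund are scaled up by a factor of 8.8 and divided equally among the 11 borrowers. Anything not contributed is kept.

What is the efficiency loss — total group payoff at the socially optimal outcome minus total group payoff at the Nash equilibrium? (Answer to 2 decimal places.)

The private return per contributed unit is 8.8/11 = 0.8000 < 1 for every player regardless of endowment, so the Nash equilibrium is zero contribution and the group total is Σ E_j = 46 + 46 + 33 + 54 + 26 + 19 + 26 + 31 + 19 + 9 + 26 = 335.
Each contributed unit returns 8.800 to the group, so the social optimum is full contribution by everyone: group total = 8.800 × 335 = 2948.00.
Efficiency loss = (8.800 − 1) × 335 = 2613.00.

2613.00 dollars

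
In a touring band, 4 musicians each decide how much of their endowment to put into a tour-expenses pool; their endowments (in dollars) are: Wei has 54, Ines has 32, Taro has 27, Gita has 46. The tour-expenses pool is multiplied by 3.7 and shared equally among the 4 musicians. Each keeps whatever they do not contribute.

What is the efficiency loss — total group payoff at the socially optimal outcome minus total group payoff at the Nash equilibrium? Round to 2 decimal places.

The private return per contributed unit is 3.7/4 = 0.9250 < 1 for every player regardless of endowment, so the Nash equilibrium is zero contribution and the group total is Σ E_j = 54 + 32 + 27 + 46 = 159.
Each contributed unit returns 3.700 to the group, so the social optimum is full contribution by everyone: group total = 3.700 × 159 = 588.30.
Efficiency loss = (3.700 − 1) × 159 = 429.30.

429.30 dollars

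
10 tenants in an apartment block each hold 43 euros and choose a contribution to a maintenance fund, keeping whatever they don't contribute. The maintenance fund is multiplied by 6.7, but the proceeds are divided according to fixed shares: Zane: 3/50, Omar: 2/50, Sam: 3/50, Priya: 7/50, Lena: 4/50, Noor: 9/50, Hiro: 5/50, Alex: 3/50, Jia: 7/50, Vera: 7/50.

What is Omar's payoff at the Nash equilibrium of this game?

54.52 euros

Player j's private return per contributed unit is 6.7 × (j's share). Contributing is weakly dominant for j when that share is at least 1/6.7 = 0.1493, and contributing 0 is dominant otherwise.
The only share above 0.1493 is Noor's 9/50, contributing 43; the remaining 9 contribute 0. Total contributed: 43.
Omar keeps 43 and receives 6.7 × 43 × 2/50 = 11.52 from the maintenance fund, for a payoff of 54.52.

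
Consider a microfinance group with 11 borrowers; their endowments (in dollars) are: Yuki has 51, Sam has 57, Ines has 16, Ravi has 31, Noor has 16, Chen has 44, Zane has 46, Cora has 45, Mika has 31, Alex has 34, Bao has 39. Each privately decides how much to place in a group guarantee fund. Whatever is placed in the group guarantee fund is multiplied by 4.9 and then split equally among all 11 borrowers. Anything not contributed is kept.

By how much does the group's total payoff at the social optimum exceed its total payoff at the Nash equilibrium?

1599.00 dollars

The private return per contributed unit is 4.9/11 = 0.4455 < 1 for every player regardless of endowment, so the Nash equilibrium is zero contribution and the group total is Σ E_j = 51 + 57 + 16 + 31 + 16 + 44 + 46 + 45 + 31 + 34 + 39 = 410.
Each contributed unit returns 4.900 to the group, so the social optimum is full contribution by everyone: group total = 4.900 × 410 = 2009.00.
Efficiency loss = (4.900 − 1) × 410 = 1599.00.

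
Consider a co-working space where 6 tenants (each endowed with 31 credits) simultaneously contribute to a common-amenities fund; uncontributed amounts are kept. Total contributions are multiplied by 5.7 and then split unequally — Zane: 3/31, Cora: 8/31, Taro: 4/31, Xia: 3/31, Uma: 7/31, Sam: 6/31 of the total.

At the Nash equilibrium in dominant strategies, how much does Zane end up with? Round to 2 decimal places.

82.30 credits

A player with share s gets back 5.7·s per unit contributed, so full contribution is dominant for anyone with s > 1/5.7 = 0.1754 and zero contribution is dominant for anyone below.
The shares above 0.1754 belong to Cora, Uma and Sam, contributing 31 each; the remaining 3 contribute 0. Total contributed: 93.
Zane keeps 31 and receives 5.7 × 93 × 3/31 = 51.30 from the common-amenities fund, for a payoff of 82.30.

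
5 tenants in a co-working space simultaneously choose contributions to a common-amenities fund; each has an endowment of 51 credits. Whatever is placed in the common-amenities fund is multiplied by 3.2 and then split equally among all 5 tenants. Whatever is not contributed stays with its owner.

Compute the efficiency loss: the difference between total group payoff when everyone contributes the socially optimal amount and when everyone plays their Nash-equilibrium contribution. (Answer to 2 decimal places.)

Each contributed unit returns 3.2/5 = 0.6400 to its contributor — below 1 — so contributing 0 is dominant for every player. At the Nash equilibrium everyone keeps their 51, and the group total is 5 × 51 = 255.
Each contributed unit returns 3.200 to the group as a whole (0.6400 to each of 5 players), which exceeds 1, so the social optimum is full contribution: group total = 3.200 × 255 = 816.00.
Efficiency loss = 816.00 − 255 = 561.00.

561.00 credits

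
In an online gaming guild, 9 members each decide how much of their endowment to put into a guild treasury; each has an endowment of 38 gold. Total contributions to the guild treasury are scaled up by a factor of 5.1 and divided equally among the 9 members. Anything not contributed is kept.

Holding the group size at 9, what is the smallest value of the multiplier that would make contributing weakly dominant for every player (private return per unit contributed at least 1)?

9

A contributed unit returns (multiplier)/9 to its contributor.
This reaches 1 exactly when the multiplier is 9.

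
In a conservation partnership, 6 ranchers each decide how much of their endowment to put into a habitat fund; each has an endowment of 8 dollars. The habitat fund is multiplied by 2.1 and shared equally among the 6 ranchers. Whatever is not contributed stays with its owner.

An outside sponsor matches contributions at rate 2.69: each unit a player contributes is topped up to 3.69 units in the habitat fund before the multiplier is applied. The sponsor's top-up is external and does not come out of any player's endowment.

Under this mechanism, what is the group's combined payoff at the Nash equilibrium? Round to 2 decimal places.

With the mechanism, a contributed unit returns 2.1 × 3.69 / 6 = 1.2915 per unit of net cost to the contributor — now above 1 — so contributing fully is weakly dominant for every player.
So the Nash equilibrium is full contribution by all 6; the group earns 2.1 × 3.69 × 48 = 371.95.

371.95 dollars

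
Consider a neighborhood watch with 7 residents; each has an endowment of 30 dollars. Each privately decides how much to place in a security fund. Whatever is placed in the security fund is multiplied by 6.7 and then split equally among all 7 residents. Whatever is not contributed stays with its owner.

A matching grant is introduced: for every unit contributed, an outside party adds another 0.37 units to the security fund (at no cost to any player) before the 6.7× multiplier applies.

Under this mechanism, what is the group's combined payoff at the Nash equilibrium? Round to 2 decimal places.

The effective private return per unit is now 6.7 × 1.37 / 7 = 1.3113 > 1, so every player's dominant strategy flips to full contribution.
At the Nash equilibrium everyone contributes 30. Group total payoff = 6.7 × 1.37 × 210 = 1927.59.

1927.59 dollars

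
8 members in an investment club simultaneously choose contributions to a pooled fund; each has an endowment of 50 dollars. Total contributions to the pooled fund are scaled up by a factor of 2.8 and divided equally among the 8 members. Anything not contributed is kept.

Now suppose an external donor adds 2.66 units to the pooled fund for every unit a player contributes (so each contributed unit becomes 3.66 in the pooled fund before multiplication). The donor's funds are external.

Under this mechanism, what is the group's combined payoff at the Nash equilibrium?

The effective private return per unit is now 2.8 × 3.66 / 8 = 1.2810 > 1, so every player's dominant strategy flips to full contribution.
At the Nash equilibrium everyone contributes 50. Group total payoff = 2.8 × 3.66 × 400 = 4099.20.

4099.20 dollars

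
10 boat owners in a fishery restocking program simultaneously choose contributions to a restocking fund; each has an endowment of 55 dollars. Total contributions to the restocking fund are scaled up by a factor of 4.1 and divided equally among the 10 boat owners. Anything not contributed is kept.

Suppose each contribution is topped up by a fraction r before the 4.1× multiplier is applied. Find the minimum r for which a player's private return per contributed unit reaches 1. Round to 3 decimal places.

With matching at rate r, one contributed unit becomes (1 + r) in the restocking fund and returns 4.1 × (1 + r) / 10 to the contributor.
Setting this equal to 1: 1 + r = 10/4.1 = 2.4390.
So the minimum matching rate is r = 2.4390 − 1 = 1.439.

1.439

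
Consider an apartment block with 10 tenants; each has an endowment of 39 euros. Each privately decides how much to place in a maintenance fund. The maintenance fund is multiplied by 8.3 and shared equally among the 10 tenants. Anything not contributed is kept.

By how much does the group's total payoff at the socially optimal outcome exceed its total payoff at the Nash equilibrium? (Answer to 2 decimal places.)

Each contributed unit returns 8.3/10 = 0.8300 to its contributor — below 1 — so contributing 0 is dominant for every player. At the Nash equilibrium everyone keeps their 39, and the group total is 10 × 39 = 390.
Each contributed unit returns 8.300 to the group as a whole (0.8300 to each of 10 players), which exceeds 1, so the social optimum is full contribution: group total = 8.300 × 390 = 3237.00.
Efficiency loss = 3237.00 − 390 = 2847.00.

2847.00 euros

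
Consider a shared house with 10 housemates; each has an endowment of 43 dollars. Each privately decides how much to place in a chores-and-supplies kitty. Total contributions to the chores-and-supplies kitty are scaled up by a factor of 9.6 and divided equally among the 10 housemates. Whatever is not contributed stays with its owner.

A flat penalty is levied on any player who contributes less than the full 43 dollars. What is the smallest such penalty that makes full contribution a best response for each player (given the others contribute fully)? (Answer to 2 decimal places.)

Given the others contribute fully, the best deviation is to contribute 0 (any partial contribution still incurs the fine and gives up units whose private return 0.9600 is below 1).
Deviating from 43 to 0 saves 43 dollars but forfeits the deviator's share of the drop in the chores-and-supplies kitty: 9.6/10 × 43 = 41.28.
So the deviation gain is 43 − 41.28 = 1.72, and the fine must be at least 1.72 dollars to wipe it out.

1.72 dollars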